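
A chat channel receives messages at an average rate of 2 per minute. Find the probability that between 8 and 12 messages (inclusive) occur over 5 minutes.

0.5713

Over the interval, μ = 2 × 5 = 10 (5 minutes).
P(8 ≤ N ≤ 12) = Σ_{j=8}^{12} e^(−10) · 10^j/j! ≈ 0.5713.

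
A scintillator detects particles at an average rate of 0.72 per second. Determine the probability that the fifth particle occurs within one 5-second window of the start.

0.2936

Over the interval, μ = 0.72 × 5 = 3.6 (a 5-second window = 5 seconds).
The fifth arrival falls in the interval iff at least 5 events occur there: P(S_5 ≤ t) = P(N ≥ 5) = 1 − P(N ≤ 4) ≈ 0.2936.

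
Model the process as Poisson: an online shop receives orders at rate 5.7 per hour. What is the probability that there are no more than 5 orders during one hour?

0.4950

With mean μ = 5.7 per hour,
P(N ≤ 5) = Σ_{j=0}^{5} e^(−μ) μ^j/j! ≈ 0.4950.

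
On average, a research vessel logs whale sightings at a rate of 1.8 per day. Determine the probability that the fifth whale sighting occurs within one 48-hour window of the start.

Over the interval, μ = 1.8 × 2 = 3.6 (a 48-hour window = 2 days).
The fifth arrival falls in the interval iff at least 5 events occur there: P(S_5 ≤ t) = P(N ≥ 5) = 1 − P(N ≤ 4) ≈ 0.2936.

0.2936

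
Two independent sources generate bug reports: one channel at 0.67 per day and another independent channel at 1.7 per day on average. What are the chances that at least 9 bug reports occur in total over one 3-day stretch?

0.2854

Independent Poisson processes superpose: combined rate λ = 0.67 + 1.7 = 2.37 per day.
Over the interval, μ = 2.37 × 3 = 7.11 (a 3-day stretch = 3 days).
P(N ≥ 9) = 1 − P(N ≤ 8) ≈ 0.2854.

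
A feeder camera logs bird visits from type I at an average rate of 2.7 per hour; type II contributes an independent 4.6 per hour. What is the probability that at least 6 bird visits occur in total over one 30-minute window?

Independent Poisson processes superpose: combined rate λ = 2.7 + 4.6 = 7.3 per hour.
Over the interval, μ = 7.3 × 0.5 = 3.65 (a 30-minute window = 0.5 hours).
P(N ≥ 6) = 1 − P(N ≤ 5) ≈ 0.1628.

0.1628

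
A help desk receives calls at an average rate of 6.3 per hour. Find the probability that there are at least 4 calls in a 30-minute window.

Over the interval, μ = 6.3 × 0.5 = 3.15 (a 30-minute window = 0.5 hours).
P(N ≥ 4) = 1 − P(N ≤ 3) = 1 − Σ_{j=0}^{3} e^(−μ) μ^j/j! ≈ 0.3863.

0.3863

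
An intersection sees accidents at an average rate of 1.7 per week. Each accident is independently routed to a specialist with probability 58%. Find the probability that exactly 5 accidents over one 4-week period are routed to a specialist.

Thinning: the accidents that are routed to a specialist themselves form a Poisson process with rate 0.58 × 1.7 = 0.986 per week.
Over the interval, μ = 0.986 × 4 = 3.944 (a 4-week period = 4 weeks).
P(N = 5) = e^(−3.944) · 3.944^5/5! ≈ 0.1540.

0.1540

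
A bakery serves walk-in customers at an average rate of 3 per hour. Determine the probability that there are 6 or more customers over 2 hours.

Over the interval, μ = 3 × 2 = 6 (2 hours).
P(N ≥ 6) = 1 − P(N ≤ 5) = 1 − Σ_{j=0}^{5} e^(−μ) μ^j/j! ≈ 0.5543.

0.5543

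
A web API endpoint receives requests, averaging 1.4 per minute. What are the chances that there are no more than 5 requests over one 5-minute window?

0.3007

Over the interval, μ = 1.4 × 5 = 7 (a 5-minute window = 5 minutes).
P(N ≤ 5) = Σ_{j=0}^{5} e^(−μ) μ^j/j! ≈ 0.3007.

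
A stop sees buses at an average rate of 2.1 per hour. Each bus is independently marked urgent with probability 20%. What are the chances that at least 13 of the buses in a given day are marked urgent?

Thinning: the buses that are marked urgent themselves form a Poisson process with rate 0.2 × 2.1 = 0.42 per hour.
Over the interval, μ = 0.42 × 24 = 10.08 (a day = 24 hours).
P(N ≥ 13) = 1 − P(N ≤ 12) ≈ 0.2161.

0.2161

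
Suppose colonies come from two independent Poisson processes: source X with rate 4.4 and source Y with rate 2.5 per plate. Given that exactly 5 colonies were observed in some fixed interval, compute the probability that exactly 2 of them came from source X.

0.1934

Given the total, each event is independently from source X with probability p = λ_X/(λ_X+λ_Y) = 4.4/6.9 ≈ 0.6377.
So K ~ Binomial(5, 4.4/6.9): P(K = 2) = C(5,2) · (4.4/6.9)^2 · (2.5/6.9)^3 ≈ 0.1934.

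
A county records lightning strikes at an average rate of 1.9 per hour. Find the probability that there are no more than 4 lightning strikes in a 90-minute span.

Over the interval, μ = 1.9 × 1.5 = 2.85 (a 90-minute span = 1.5 hours).
P(N ≤ 4) = Σ_{j=0}^{4} e^(−μ) μ^j/j! ≈ 0.8398.

0.8398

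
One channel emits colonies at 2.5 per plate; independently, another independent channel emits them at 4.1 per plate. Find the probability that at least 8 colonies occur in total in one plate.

Independent Poisson processes superpose: combined rate λ = 2.5 + 4.1 = 6.6 per plate.
So μ = 6.6.
P(N ≥ 8) = 1 − P(N ≤ 7) ≈ 0.3419.

0.3419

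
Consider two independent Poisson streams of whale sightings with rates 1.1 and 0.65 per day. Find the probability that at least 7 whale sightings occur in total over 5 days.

Independent Poisson processes superpose: combined rate λ = 1.1 + 0.65 = 1.75 per day.
Over the interval, μ = 1.75 × 5 = 8.75 (5 days).
P(N ≥ 7) = 1 − P(N ≤ 6) ≈ 0.7695.

0.7695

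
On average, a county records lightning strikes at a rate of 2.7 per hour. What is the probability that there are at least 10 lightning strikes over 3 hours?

Over the interval, μ = 2.7 × 3 = 8.1 (3 hours).
P(N ≥ 10) = 1 − P(N ≤ 9) = 1 − Σ_{j=0}^{9} e^(−μ) μ^j/j! ≈ 0.2959.

0.2959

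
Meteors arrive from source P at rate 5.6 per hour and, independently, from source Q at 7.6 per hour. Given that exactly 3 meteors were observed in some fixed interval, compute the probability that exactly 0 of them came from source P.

Given the total, each event is independently from source P with probability p = λ_P/(λ_P+λ_Q) = 5.6/13.2 ≈ 0.4242.
So K ~ Binomial(3, 5.6/13.2): P(K = 0) = C(3,0) · (5.6/13.2)^0 · (7.6/13.2)^3 ≈ 0.1909.

0.1909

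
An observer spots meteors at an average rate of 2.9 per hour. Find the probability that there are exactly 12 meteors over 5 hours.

0.0910

Over the interval, μ = 2.9 × 5 = 14.5 (5 hours).
P(N = 12) = e^(−μ) μ^12/12! = e^(−14.5) · 14.5^12/479001600 ≈ 0.0910.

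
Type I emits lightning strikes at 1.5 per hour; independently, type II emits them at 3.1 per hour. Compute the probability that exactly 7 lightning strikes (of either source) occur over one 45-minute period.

0.0366

Independent Poisson processes superpose: combined rate λ = 1.5 + 3.1 = 4.6 per hour.
Over the interval, μ = 4.6 × 0.75 = 3.45 (a 45-minute period = 0.75 hours).
P(N = 7) = e^(−3.45) · 3.45^7/7! ≈ 0.0366.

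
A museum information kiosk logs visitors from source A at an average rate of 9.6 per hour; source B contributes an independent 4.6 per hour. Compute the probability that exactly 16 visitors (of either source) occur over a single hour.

Independent Poisson processes superpose: combined rate λ = 9.6 + 4.6 = 14.2 per hour.
So μ = 14.2.
P(N = 16) = e^(−14.2) · 14.2^16/16! ≈ 0.0889.

0.0889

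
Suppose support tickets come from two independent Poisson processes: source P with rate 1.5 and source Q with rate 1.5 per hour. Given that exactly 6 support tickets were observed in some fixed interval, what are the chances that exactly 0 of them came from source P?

0.0156

Given the total, each event is independently from source P with probability p = λ_P/(λ_P+λ_Q) = 1.5/3 = 0.5000.
So K ~ Binomial(6, 1.5/3): P(K = 0) = C(6,0) · (1.5/3)^0 · (1.5/3)^6 ≈ 0.0156.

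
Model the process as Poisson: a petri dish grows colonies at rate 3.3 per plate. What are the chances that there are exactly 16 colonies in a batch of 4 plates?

Over the interval, μ = 3.3 × 4 = 13.2 (a batch of 4 plates = 4 plates).
P(N = 16) = e^(−μ) μ^16/16! = e^(−13.2) · 13.2^16/20922789888000 ≈ 0.0751.

0.0751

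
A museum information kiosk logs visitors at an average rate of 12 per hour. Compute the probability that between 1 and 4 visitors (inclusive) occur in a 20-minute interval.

0.6105

Over the interval, μ = 12 × 1/3 = 4 (a 20-minute interval = 1/3 hours).
P(1 ≤ N ≤ 4) = Σ_{j=1}^{4} e^(−4) · 4^j/j! ≈ 0.6105.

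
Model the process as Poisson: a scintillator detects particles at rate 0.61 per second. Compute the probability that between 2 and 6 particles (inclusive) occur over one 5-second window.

Over the interval, μ = 0.61 × 5 = 3.05 (a 5-second window = 5 seconds).
P(2 ≤ N ≤ 6) = Σ_{j=2}^{6} e^(−3.05) · 3.05^j/j! ≈ 0.7721.

0.7721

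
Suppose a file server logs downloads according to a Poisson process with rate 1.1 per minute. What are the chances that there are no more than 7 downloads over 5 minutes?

0.8095

Over the interval, μ = 1.1 × 5 = 5.5 (5 minutes).
P(N ≤ 7) = Σ_{j=0}^{7} e^(−μ) μ^j/j! ≈ 0.8095.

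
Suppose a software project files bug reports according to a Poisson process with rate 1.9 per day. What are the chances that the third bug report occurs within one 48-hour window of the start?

Over the interval, μ = 1.9 × 2 = 3.8 (a 48-hour window = 2 days).
The third arrival falls in the interval iff at least 3 events occur there: P(S_3 ≤ t) = P(N ≥ 3) = 1 − P(N ≤ 2) ≈ 0.7311.

0.7311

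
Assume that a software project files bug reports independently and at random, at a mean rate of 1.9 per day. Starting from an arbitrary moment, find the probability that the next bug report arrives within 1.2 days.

0.8977

Inter-arrival times are exponential with rate λ = 1.9 per day.
P(T ≤ 1.2) = 1 − e^(−λt) = 1 − e^(−1.9 × 1.2) = 1 − e^(−2.28) ≈ 0.8977.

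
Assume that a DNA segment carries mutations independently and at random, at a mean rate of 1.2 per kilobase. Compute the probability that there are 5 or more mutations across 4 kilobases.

Over the interval, μ = 1.2 × 4 = 4.8 (4 kilobases).
P(N ≥ 5) = 1 − P(N ≤ 4) = 1 − Σ_{j=0}^{4} e^(−μ) μ^j/j! ≈ 0.5237.

0.5237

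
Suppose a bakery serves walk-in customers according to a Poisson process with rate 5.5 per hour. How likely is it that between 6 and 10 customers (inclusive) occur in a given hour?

0.4458

With mean μ = 5.5 per hour,
P(6 ≤ N ≤ 10) = Σ_{j=6}^{10} e^(−5.5) · 5.5^j/j! ≈ 0.4458.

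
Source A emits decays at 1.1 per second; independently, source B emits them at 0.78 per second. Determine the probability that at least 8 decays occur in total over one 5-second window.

Independent Poisson processes superpose: combined rate λ = 1.1 + 0.78 = 1.88 per second.
Over the interval, μ = 1.88 × 5 = 9.4 (a 5-second window = 5 seconds).
P(N ≥ 8) = 1 − P(N ≤ 7) ≈ 0.7208.

0.7208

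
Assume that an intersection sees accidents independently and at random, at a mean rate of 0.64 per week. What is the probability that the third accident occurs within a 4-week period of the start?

0.4715

Over the interval, μ = 0.64 × 4 = 2.56 (a 4-week period = 4 weeks).
The third arrival falls in the interval iff at least 3 events occur there: P(S_3 ≤ t) = P(N ≥ 3) = 1 − P(N ≤ 2) ≈ 0.4715.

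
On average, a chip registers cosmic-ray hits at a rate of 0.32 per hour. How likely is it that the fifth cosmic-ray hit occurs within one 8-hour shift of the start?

0.1170

Over the interval, μ = 0.32 × 8 = 2.56 (an 8-hour shift = 8 hours).
The fifth arrival falls in the interval iff at least 5 events occur there: P(S_5 ≤ t) = P(N ≥ 5) = 1 − P(N ≤ 4) ≈ 0.1170.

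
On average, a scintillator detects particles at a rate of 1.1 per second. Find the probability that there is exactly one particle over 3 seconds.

Over the interval, μ = 1.1 × 3 = 3.3 (3 seconds).
P(N = 1) = e^(−μ) μ^1/1! = e^(−3.3) · 3.3^1/1 ≈ 0.1217.

0.1217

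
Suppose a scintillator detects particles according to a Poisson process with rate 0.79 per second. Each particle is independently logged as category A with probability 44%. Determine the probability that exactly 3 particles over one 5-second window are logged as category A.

Thinning: the particles that are logged as category A themselves form a Poisson process with rate 0.44 × 0.79 = 0.3476 per second.
Over the interval, μ = 0.3476 × 5 = 1.738 (a 5-second window = 5 seconds).
P(N = 3) = e^(−1.738) · 1.738^3/3! ≈ 0.1539.

0.1539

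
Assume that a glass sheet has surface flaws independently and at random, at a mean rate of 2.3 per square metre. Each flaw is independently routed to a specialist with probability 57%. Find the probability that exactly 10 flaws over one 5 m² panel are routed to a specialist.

0.0574

Thinning: the flaws that are routed to a specialist themselves form a Poisson process with rate 0.57 × 2.3 = 1.311 per square metre.
Over the interval, μ = 1.311 × 5 = 6.555 (a 5 m² panel = 5 square metres).
P(N = 10) = e^(−6.555) · 6.555^10/10! ≈ 0.0574.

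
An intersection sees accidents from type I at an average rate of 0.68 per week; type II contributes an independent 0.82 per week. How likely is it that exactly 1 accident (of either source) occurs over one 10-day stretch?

Independent Poisson processes superpose: combined rate λ = 0.68 + 0.82 = 1.5 per week.
Over the interval, μ = 1.5 × 10/7 ≈ 2.14286 (a 10-day stretch = 10/7 weeks).
P(N = 1) = e^(−2.14286) · 2.14286^1/1! ≈ 0.2514.

0.2514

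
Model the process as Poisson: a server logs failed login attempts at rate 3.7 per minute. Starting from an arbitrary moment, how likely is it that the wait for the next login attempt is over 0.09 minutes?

The wait for the next event is exponential with rate λ = 3.7 per minute.
P(T > 0.09) = e^(−λt) = e^(−3.7 × 0.09) = e^(−0.333) ≈ 0.7168.

0.7168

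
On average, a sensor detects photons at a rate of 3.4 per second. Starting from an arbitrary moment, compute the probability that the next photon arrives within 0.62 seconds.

0.8785

Inter-arrival times are exponential with rate λ = 3.4 per second.
P(T ≤ 0.62) = 1 − e^(−λt) = 1 − e^(−3.4 × 0.62) = 1 − e^(−2.108) ≈ 0.8785.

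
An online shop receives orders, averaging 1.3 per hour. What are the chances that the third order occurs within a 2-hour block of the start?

Over the interval, μ = 1.3 × 2 = 2.6 (a 2-hour block = 2 hours).
The third arrival falls in the interval iff at least 3 events occur there: P(S_3 ≤ t) = P(N ≥ 3) = 1 − P(N ≤ 2) ≈ 0.4816.

0.4816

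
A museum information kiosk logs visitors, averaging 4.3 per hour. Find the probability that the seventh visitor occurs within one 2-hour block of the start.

0.7543

Over the interval, μ = 4.3 × 2 = 8.6 (a 2-hour block = 2 hours).
The seventh arrival falls in the interval iff at least 7 events occur there: P(S_7 ≤ t) = P(N ≥ 7) = 1 − P(N ≤ 6) ≈ 0.7543.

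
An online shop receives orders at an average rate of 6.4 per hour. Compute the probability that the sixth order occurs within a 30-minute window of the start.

0.1054

Over the interval, μ = 6.4 × 0.5 = 3.2 (a 30-minute window = 0.5 hours).
The sixth arrival falls in the interval iff at least 6 events occur there: P(S_6 ≤ t) = P(N ≥ 6) = 1 − P(N ≤ 5) ≈ 0.1054.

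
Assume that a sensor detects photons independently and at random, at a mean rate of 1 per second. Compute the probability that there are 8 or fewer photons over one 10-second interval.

Over the interval, μ = 1 × 10 = 10 (a 10-second interval = 10 seconds).
P(N ≤ 8) = Σ_{j=0}^{8} e^(−μ) μ^j/j! ≈ 0.3328.

0.3328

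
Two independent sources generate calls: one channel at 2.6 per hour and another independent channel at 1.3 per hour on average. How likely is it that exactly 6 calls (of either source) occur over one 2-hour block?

0.1282

Independent Poisson processes superpose: combined rate λ = 2.6 + 1.3 = 3.9 per hour.
Over the interval, μ = 3.9 × 2 = 7.8 (a 2-hour block = 2 hours).
P(N = 6) = e^(−7.8) · 7.8^6/6! ≈ 0.1282.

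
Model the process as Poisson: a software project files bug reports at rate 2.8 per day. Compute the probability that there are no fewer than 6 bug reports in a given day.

With mean μ = 2.8 per day,
P(N ≥ 6) = 1 − P(N ≤ 5) = 1 − Σ_{j=0}^{5} e^(−μ) μ^j/j! ≈ 0.0651.

0.0651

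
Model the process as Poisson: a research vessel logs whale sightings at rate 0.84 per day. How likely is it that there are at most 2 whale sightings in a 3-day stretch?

Over the interval, μ = 0.84 × 3 = 2.52 (a 3-day stretch = 3 days).
P(N ≤ 2) = Σ_{j=0}^{2} e^(−μ) μ^j/j! ≈ 0.5387.

0.5387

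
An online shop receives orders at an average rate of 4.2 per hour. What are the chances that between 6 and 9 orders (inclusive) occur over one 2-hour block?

0.5086

Over the interval, μ = 4.2 × 2 = 8.4 (a 2-hour block = 2 hours).
P(6 ≤ N ≤ 9) = Σ_{j=6}^{9} e^(−8.4) · 8.4^j/j! ≈ 0.5086.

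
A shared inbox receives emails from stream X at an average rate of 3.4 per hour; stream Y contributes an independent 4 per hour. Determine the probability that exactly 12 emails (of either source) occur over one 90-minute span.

Independent Poisson processes superpose: combined rate λ = 3.4 + 4 = 7.4 per hour.
Over the interval, μ = 7.4 × 1.5 = 11.1 (a 90-minute span = 1.5 hours).
P(N = 12) = e^(−11.1) · 11.1^12/12! ≈ 0.1104.

0.1104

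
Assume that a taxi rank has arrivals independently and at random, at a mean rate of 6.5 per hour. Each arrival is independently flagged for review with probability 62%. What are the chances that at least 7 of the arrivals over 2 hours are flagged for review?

Thinning: the arrivals that are flagged for review themselves form a Poisson process with rate 0.62 × 6.5 = 4.03 per hour.
Over the interval, μ = 4.03 × 2 = 8.06 (2 hours).
P(N ≥ 7) = 1 − P(N ≤ 6) ≈ 0.6939.

0.6939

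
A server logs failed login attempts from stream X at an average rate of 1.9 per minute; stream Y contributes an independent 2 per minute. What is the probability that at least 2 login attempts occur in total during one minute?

Independent Poisson processes superpose: combined rate λ = 1.9 + 2 = 3.9 per minute.
So μ = 3.9.
P(N ≥ 2) = 1 − P(N ≤ 1) ≈ 0.9008.

0.9008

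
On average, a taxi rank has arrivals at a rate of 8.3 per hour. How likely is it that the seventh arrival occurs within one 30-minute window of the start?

0.1269

Over the interval, μ = 8.3 × 0.5 = 4.15 (a 30-minute window = 0.5 hours).
The seventh arrival falls in the interval iff at least 7 events occur there: P(S_7 ≤ t) = P(N ≥ 7) = 1 − P(N ≤ 6) ≈ 0.1269.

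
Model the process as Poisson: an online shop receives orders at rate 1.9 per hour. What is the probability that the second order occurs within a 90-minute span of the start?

0.7773

Over the interval, μ = 1.9 × 1.5 = 2.85 (a 90-minute span = 1.5 hours).
The second arrival falls in the interval iff at least 2 events occur there: P(S_2 ≤ t) = P(N ≥ 2) = 1 − P(N ≤ 1) ≈ 0.7773.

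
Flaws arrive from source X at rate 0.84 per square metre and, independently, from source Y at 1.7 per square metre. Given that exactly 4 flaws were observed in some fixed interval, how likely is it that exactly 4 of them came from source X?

0.0120

Given the total, each event is independently from source X with probability p = λ_X/(λ_X+λ_Y) = 0.84/2.54 ≈ 0.3307.
So K ~ Binomial(4, 0.84/2.54): P(K = 4) = C(4,4) · (0.84/2.54)^4 · (1.7/2.54)^0 ≈ 0.0120.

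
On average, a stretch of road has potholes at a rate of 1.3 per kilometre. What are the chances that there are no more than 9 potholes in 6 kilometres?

Over the interval, μ = 1.3 × 6 = 7.8 (6 kilometres).
P(N ≤ 9) = Σ_{j=0}^{9} e^(−μ) μ^j/j! ≈ 0.7411.

0.7411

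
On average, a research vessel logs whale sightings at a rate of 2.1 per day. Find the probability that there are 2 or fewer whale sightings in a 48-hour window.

0.2102

Over the interval, μ = 2.1 × 2 = 4.2 (a 48-hour window = 2 days).
P(N ≤ 2) = Σ_{j=0}^{2} e^(−μ) μ^j/j! ≈ 0.2102.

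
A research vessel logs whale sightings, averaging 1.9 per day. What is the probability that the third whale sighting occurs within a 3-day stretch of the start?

0.9232

Over the interval, μ = 1.9 × 3 = 5.7 (a 3-day stretch = 3 days).
The third arrival falls in the interval iff at least 3 events occur there: P(S_3 ≤ t) = P(N ≥ 3) = 1 − P(N ≤ 2) ≈ 0.9232.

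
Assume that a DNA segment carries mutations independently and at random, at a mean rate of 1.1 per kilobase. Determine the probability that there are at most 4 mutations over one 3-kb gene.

Over the interval, μ = 1.1 × 3 = 3.3 (a 3-kb gene = 3 kilobases).
P(N ≤ 4) = Σ_{j=0}^{4} e^(−μ) μ^j/j! ≈ 0.7626.

0.7626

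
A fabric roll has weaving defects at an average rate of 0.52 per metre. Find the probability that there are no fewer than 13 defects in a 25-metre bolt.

Over the interval, μ = 0.52 × 25 = 13 (a 25-metre bolt = 25 metres).
P(N ≥ 13) = 1 − P(N ≤ 12) = 1 − Σ_{j=0}^{12} e^(−μ) μ^j/j! ≈ 0.5369.

0.5369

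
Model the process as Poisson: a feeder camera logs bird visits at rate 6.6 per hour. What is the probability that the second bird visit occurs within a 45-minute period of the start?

Over the interval, μ = 6.6 × 0.75 = 4.95 (a 45-minute period = 0.75 hours).
The second arrival falls in the interval iff at least 2 events occur there: P(S_2 ≤ t) = P(N ≥ 2) = 1 − P(N ≤ 1) ≈ 0.9579.

0.9579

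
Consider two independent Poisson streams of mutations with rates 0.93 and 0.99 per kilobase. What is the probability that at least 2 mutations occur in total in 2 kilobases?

0.8960

Independent Poisson processes superpose: combined rate λ = 0.93 + 0.99 = 1.92 per kilobase.
Over the interval, μ = 1.92 × 2 = 3.84 (2 kilobases).
P(N ≥ 2) = 1 − P(N ≤ 1) ≈ 0.8960.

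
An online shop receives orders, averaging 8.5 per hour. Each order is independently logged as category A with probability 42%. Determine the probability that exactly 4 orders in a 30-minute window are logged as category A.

Thinning: the orders that are logged as category A themselves form a Poisson process with rate 0.42 × 8.5 = 3.57 per hour.
Over the interval, μ = 3.57 × 0.5 = 1.785 (a 30-minute window = 0.5 hours).
P(N = 4) = e^(−1.785) · 1.785^4/4! ≈ 0.0710.

0.0710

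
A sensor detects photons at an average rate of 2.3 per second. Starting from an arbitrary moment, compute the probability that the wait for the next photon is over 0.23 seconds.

The wait for the next event is exponential with rate λ = 2.3 per second.
P(T > 0.23) = e^(−λt) = e^(−2.3 × 0.23) = e^(−0.529) ≈ 0.5892.

0.5892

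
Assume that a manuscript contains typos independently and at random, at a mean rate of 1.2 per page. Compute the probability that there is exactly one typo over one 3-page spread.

0.0984

Over the interval, μ = 1.2 × 3 = 3.6 (a 3-page spread = 3 pages).
P(N = 1) = e^(−μ) μ^1/1! = e^(−3.6) · 3.6^1/1 ≈ 0.0984.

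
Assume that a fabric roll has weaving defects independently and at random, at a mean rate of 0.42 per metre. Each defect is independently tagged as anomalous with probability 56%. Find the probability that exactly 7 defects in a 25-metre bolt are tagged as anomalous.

Thinning: the defects that are tagged as anomalous themselves form a Poisson process with rate 0.56 × 0.42 = 0.2352 per metre.
Over the interval, μ = 0.2352 × 25 = 5.88 (a 25-metre bolt = 25 metres).
P(N = 7) = e^(−5.88) · 5.88^7/7! ≈ 0.1348.

0.1348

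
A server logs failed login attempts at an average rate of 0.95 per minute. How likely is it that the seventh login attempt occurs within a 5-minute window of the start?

0.2022

Over the interval, μ = 0.95 × 5 = 4.75 (a 5-minute window = 5 minutes).
The seventh arrival falls in the interval iff at least 7 events occur there: P(S_7 ≤ t) = P(N ≥ 7) = 1 − P(N ≤ 6) ≈ 0.2022.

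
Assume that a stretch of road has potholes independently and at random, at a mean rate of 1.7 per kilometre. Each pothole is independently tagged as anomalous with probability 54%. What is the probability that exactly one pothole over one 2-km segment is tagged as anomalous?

0.2928

Thinning: the potholes that are tagged as anomalous themselves form a Poisson process with rate 0.54 × 1.7 = 0.918 per kilometre.
Over the interval, μ = 0.918 × 2 = 1.836 (a 2-km segment = 2 kilometres).
P(N = 1) = e^(−1.836) · 1.836^1/1! ≈ 0.2928.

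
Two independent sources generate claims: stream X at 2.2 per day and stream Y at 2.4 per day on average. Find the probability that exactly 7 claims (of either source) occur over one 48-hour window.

0.1118

Independent Poisson processes superpose: combined rate λ = 2.2 + 2.4 = 4.6 per day.
Over the interval, μ = 4.6 × 2 = 9.2 (a 48-hour window = 2 days).
P(N = 7) = e^(−9.2) · 9.2^7/7! ≈ 0.1118.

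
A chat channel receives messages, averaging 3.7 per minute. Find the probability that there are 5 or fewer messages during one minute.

0.8301

With mean μ = 3.7 per minute,
P(N ≤ 5) = Σ_{j=0}^{5} e^(−μ) μ^j/j! ≈ 0.8301.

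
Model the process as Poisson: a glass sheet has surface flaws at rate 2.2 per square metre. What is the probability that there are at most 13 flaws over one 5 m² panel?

Over the interval, μ = 2.2 × 5 = 11 (a 5 m² panel = 5 square metres).
P(N ≤ 13) = Σ_{j=0}^{13} e^(−μ) μ^j/j! ≈ 0.7813.

0.7813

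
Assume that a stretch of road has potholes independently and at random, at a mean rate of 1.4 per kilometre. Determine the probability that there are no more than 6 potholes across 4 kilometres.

Over the interval, μ = 1.4 × 4 = 5.6 (4 kilometres).
P(N ≤ 6) = Σ_{j=0}^{6} e^(−μ) μ^j/j! ≈ 0.6703.

0.6703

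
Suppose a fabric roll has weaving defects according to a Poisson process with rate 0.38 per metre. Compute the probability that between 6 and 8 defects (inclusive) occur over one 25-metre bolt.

Over the interval, μ = 0.38 × 25 = 9.5 (a 25-metre bolt = 25 metres).
P(6 ≤ N ≤ 8) = Σ_{j=6}^{8} e^(−9.5) · 9.5^j/j! ≈ 0.3033.

0.3033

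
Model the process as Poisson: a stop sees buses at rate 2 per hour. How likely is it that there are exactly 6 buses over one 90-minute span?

0.0504

Over the interval, μ = 2 × 1.5 = 3 (a 90-minute span = 1.5 hours).
P(N = 6) = e^(−μ) μ^6/6! = e^(−3) · 3^6/720 ≈ 0.0504.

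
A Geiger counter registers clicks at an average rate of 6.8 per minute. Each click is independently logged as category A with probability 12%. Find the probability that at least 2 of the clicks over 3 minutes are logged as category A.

0.7019

Thinning: the clicks that are logged as category A themselves form a Poisson process with rate 0.12 × 6.8 = 0.816 per minute.
Over the interval, μ = 0.816 × 3 = 2.448 (3 minutes).
P(N ≥ 2) = 1 − P(N ≤ 1) ≈ 0.7019.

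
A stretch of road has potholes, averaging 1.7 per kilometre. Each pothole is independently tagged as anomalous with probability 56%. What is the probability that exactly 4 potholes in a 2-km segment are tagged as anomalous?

Thinning: the potholes that are tagged as anomalous themselves form a Poisson process with rate 0.56 × 1.7 = 0.952 per kilometre.
Over the interval, μ = 0.952 × 2 = 1.904 (a 2-km segment = 2 kilometres).
P(N = 4) = e^(−1.904) · 1.904^4/4! ≈ 0.0816.

0.0816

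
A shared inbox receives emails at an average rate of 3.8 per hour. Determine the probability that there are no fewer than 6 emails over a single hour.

0.1844

With mean μ = 3.8 per hour,
P(N ≥ 6) = 1 − P(N ≤ 5) = 1 − Σ_{j=0}^{5} e^(−μ) μ^j/j! ≈ 0.1844.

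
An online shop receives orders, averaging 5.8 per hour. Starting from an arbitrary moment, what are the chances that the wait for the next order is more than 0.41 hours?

0.0927

The wait for the next event is exponential with rate λ = 5.8 per hour.
P(T > 0.41) = e^(−λt) = e^(−5.8 × 0.41) = e^(−2.378) ≈ 0.0927.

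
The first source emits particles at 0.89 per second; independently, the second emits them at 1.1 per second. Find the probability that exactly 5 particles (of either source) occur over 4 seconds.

Independent Poisson processes superpose: combined rate λ = 0.89 + 1.1 = 1.99 per second.
Over the interval, μ = 1.99 × 4 = 7.96 (4 seconds).
P(N = 5) = e^(−7.96) · 7.96^5/5! ≈ 0.0930.

0.0930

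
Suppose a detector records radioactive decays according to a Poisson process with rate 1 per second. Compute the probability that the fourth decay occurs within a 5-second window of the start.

Over the interval, μ = 1 × 5 = 5 (a 5-second window = 5 seconds).
The fourth arrival falls in the interval iff at least 4 events occur there: P(S_4 ≤ t) = P(N ≥ 4) = 1 − P(N ≤ 3) ≈ 0.7350.

0.7350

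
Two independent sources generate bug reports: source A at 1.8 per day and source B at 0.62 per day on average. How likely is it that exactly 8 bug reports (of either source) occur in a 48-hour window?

Independent Poisson processes superpose: combined rate λ = 1.8 + 0.62 = 2.42 per day.
Over the interval, μ = 2.42 × 2 = 4.84 (a 48-hour window = 2 days).
P(N = 8) = e^(−4.84) · 4.84^8/8! ≈ 0.0591.

0.0591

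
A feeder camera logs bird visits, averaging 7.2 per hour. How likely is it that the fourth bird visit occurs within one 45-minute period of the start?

Over the interval, μ = 7.2 × 0.75 = 5.4 (a 45-minute period = 0.75 hours).
The fourth arrival falls in the interval iff at least 4 events occur there: P(S_4 ≤ t) = P(N ≥ 4) = 1 − P(N ≤ 3) ≈ 0.7867.

0.7867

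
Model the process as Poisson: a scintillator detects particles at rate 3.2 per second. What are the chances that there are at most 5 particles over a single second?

With mean μ = 3.2 per second,
P(N ≤ 5) = Σ_{j=0}^{5} e^(−μ) μ^j/j! ≈ 0.8946.

0.8946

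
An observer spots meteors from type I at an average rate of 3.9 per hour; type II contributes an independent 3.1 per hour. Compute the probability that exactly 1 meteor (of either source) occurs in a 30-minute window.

0.1057

Independent Poisson processes superpose: combined rate λ = 3.9 + 3.1 = 7 per hour.
Over the interval, μ = 7 × 0.5 = 3.5 (a 30-minute window = 0.5 hours).
P(N = 1) = e^(−3.5) · 3.5^1/1! ≈ 0.1057.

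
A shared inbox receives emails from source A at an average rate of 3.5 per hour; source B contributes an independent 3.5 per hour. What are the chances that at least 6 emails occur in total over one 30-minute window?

Independent Poisson processes superpose: combined rate λ = 3.5 + 3.5 = 7 per hour.
Over the interval, μ = 7 × 0.5 = 3.5 (a 30-minute window = 0.5 hours).
P(N ≥ 6) = 1 − P(N ≤ 5) ≈ 0.1424.

0.1424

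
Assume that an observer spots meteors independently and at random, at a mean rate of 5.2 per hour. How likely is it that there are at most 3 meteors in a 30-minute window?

Over the interval, μ = 5.2 × 0.5 = 2.6 (a 30-minute window = 0.5 hours).
P(N ≤ 3) = Σ_{j=0}^{3} e^(−μ) μ^j/j! ≈ 0.7360.

0.7360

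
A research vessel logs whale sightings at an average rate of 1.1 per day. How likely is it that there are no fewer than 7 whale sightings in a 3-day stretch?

Over the interval, μ = 1.1 × 3 = 3.3 (a 3-day stretch = 3 days).
P(N ≥ 7) = 1 − P(N ≤ 6) = 1 − Σ_{j=0}^{6} e^(−μ) μ^j/j! ≈ 0.0510.

0.0510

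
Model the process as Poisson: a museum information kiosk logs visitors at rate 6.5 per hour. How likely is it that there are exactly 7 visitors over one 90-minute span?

Over the interval, μ = 6.5 × 1.5 = 9.75 (a 90-minute span = 1.5 hours).
P(N = 7) = e^(−μ) μ^7/7! = e^(−9.75) · 9.75^7/5040 ≈ 0.0969.

0.0969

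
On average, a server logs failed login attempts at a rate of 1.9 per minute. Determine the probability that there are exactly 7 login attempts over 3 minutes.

0.1298

Over the interval, μ = 1.9 × 3 = 5.7 (3 minutes).
P(N = 7) = e^(−μ) μ^7/7! = e^(−5.7) · 5.7^7/5040 ≈ 0.1298.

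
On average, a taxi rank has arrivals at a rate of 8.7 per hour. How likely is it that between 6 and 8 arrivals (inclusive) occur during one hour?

With mean μ = 8.7 per hour,
P(6 ≤ N ≤ 8) = Σ_{j=6}^{8} e^(−8.7) · 8.7^j/j! ≈ 0.3606.

0.3606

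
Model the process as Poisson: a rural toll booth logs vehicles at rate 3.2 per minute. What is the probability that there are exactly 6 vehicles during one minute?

0.0608

With mean μ = 3.2 per minute,
P(N = 6) = e^(−μ) μ^6/6! = e^(−3.2) · 3.2^6/720 ≈ 0.0608.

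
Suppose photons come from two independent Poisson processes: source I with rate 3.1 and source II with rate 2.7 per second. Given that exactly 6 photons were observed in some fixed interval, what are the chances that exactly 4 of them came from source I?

Given the total, each event is independently from source I with probability p = λ_I/(λ_I+λ_II) = 3.1/5.8 ≈ 0.5345.
So K ~ Binomial(6, 3.1/5.8): P(K = 4) = C(6,4) · (3.1/5.8)^4 · (2.7/5.8)^2 ≈ 0.2653.

0.2653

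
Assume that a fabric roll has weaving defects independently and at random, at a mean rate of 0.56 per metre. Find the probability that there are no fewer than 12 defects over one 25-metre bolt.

0.7400

Over the interval, μ = 0.56 × 25 = 14 (a 25-metre bolt = 25 metres).
P(N ≥ 12) = 1 − P(N ≤ 11) = 1 − Σ_{j=0}^{11} e^(−μ) μ^j/j! ≈ 0.7400.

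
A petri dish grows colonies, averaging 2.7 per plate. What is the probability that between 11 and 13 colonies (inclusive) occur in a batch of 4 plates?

0.3155

Over the interval, μ = 2.7 × 4 = 10.8 (a batch of 4 plates = 4 plates).
P(11 ≤ N ≤ 13) = Σ_{j=11}^{13} e^(−10.8) · 10.8^j/j! ≈ 0.3155.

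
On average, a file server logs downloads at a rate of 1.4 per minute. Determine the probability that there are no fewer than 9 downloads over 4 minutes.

Over the interval, μ = 1.4 × 4 = 5.6 (4 minutes).
P(N ≥ 9) = 1 − P(N ≤ 8) = 1 − Σ_{j=0}^{8} e^(−μ) μ^j/j! ≈ 0.1143.

0.1143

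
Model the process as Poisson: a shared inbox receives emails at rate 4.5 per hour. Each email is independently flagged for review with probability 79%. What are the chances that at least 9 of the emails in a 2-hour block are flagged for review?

Thinning: the emails that are flagged for review themselves form a Poisson process with rate 0.79 × 4.5 = 3.555 per hour.
Over the interval, μ = 3.555 × 2 = 7.11 (a 2-hour block = 2 hours).
P(N ≥ 9) = 1 − P(N ≤ 8) ≈ 0.2854.

0.2854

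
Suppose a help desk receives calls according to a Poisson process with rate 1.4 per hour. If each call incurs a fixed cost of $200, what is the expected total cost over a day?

$6720

E[N] = 1.4 × 24 = 33.6 (a day = 24 hours); E[cost] = 33.6 × $200 = $6720.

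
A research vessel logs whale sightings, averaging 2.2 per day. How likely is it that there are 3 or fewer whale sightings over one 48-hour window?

0.3594

Over the interval, μ = 2.2 × 2 = 4.4 (a 48-hour window = 2 days).
P(N ≤ 3) = Σ_{j=0}^{3} e^(−μ) μ^j/j! ≈ 0.3594.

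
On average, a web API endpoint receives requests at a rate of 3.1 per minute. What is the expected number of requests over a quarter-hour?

46.5

E[N] = λt = 3.1 × 15 = 46.5 (a quarter-hour = 15 minutes).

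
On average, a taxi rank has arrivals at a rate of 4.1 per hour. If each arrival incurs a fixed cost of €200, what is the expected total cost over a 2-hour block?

€1640

E[N] = 4.1 × 2 = 8.2 (a 2-hour block = 2 hours); E[cost] = 8.2 × €200 = €1640.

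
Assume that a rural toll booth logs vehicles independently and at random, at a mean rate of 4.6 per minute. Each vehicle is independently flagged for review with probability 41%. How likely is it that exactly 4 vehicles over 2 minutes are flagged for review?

Thinning: the vehicles that are flagged for review themselves form a Poisson process with rate 0.41 × 4.6 = 1.886 per minute.
Over the interval, μ = 1.886 × 2 = 3.772 (2 minutes).
P(N = 4) = e^(−3.772) · 3.772^4/4! ≈ 0.1941.

0.1941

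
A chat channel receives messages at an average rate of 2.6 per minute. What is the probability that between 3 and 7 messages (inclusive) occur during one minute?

0.4762

With mean μ = 2.6 per minute,
P(3 ≤ N ≤ 7) = Σ_{j=3}^{7} e^(−2.6) · 2.6^j/j! ≈ 0.4762.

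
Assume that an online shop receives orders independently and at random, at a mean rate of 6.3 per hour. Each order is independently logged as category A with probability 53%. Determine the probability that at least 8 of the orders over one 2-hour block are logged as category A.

0.3534

Thinning: the orders that are logged as category A themselves form a Poisson process with rate 0.53 × 6.3 = 3.339 per hour.
Over the interval, μ = 3.339 × 2 = 6.678 (a 2-hour block = 2 hours).
P(N ≥ 8) = 1 − P(N ≤ 7) ≈ 0.3534.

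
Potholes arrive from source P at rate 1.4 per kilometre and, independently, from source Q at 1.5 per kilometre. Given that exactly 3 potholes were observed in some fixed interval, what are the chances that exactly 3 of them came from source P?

0.1125

Given the total, each event is independently from source P with probability p = λ_P/(λ_P+λ_Q) = 1.4/2.9 ≈ 0.4828.
So K ~ Binomial(3, 1.4/2.9): P(K = 3) = C(3,3) · (1.4/2.9)^3 · (1.5/2.9)^0 ≈ 0.1125.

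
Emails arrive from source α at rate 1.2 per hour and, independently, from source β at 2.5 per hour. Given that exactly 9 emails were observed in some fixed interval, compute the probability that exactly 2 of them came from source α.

0.2435

Given the total, each event is independently from source α with probability p = λ_α/(λ_α+λ_β) = 1.2/3.7 ≈ 0.3243.
So K ~ Binomial(9, 1.2/3.7): P(K = 2) = C(9,2) · (1.2/3.7)^2 · (2.5/3.7)^7 ≈ 0.2435.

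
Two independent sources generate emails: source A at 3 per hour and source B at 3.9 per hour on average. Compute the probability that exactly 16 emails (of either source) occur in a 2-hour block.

0.0840

Independent Poisson processes superpose: combined rate λ = 3 + 3.9 = 6.9 per hour.
Over the interval, μ = 6.9 × 2 = 13.8 (a 2-hour block = 2 hours).
P(N = 16) = e^(−13.8) · 13.8^16/16! ≈ 0.0840.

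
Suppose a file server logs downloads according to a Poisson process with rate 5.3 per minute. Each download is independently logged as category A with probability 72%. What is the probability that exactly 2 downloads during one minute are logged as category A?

Thinning: the downloads that are logged as category A themselves form a Poisson process with rate 0.72 × 5.3 = 3.816 per minute.
So μ = 3.816.
P(N = 2) = e^(−3.816) · 3.816^2/2! ≈ 0.1603.

0.1603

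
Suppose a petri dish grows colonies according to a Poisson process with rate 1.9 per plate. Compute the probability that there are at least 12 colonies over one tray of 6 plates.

0.4684

Over the interval, μ = 1.9 × 6 = 11.4 (a tray of 6 plates = 6 plates).
P(N ≥ 12) = 1 − P(N ≤ 11) = 1 − Σ_{j=0}^{11} e^(−μ) μ^j/j! ≈ 0.4684.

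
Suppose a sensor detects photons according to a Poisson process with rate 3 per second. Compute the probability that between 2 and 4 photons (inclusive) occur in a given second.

0.6161

With mean μ = 3 per second,
P(2 ≤ N ≤ 4) = Σ_{j=2}^{4} e^(−3) · 3^j/j! ≈ 0.6161.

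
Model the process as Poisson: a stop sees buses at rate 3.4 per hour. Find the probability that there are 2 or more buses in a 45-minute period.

0.7228

Over the interval, μ = 3.4 × 0.75 = 2.55 (a 45-minute period = 0.75 hours).
P(N ≥ 2) = 1 − P(N ≤ 1) = 1 − Σ_{j=0}^{1} e^(−μ) μ^j/j! ≈ 0.7228.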